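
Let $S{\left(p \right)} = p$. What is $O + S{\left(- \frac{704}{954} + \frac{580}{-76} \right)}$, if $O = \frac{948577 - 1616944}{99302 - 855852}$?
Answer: $- \frac{51329177029}{6856612650} \approx -7.4861$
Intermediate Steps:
$O = \frac{668367}{756550}$ ($O = - \frac{668367}{-756550} = \left(-668367\right) \left(- \frac{1}{756550}\right) = \frac{668367}{756550} \approx 0.88344$)
$O + S{\left(- \frac{704}{954} + \frac{580}{-76} \right)} = \frac{668367}{756550} + \left(- \frac{704}{954} + \frac{580}{-76}\right) = \frac{668367}{756550} + \left(\left(-704\right) \frac{1}{954} + 580 \left(- \frac{1}{76}\right)\right) = \frac{668367}{756550} - \frac{75853}{9063} = - \frac{51329177029}{6856612650}$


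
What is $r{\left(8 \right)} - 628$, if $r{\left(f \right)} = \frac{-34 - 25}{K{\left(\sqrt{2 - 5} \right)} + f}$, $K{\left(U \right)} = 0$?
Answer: $- \frac{5083}{8} \approx -635.38$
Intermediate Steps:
$r{\left(f \right)} = - \frac{59}{f}$ ($r{\left(f \right)} = \frac{-34 - 25}{0 + f} = - \frac{59}{f}$)
$r{\left(8 \right)} - 628 = - \frac{59}{8} - 628 = - \frac{5083}{8}$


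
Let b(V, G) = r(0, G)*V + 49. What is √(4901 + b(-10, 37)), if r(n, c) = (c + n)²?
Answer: 2*I*√2185 ≈ 93.488*I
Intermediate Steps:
b(V, G) = 49 + V*G² (b(V, G) = (G + 0)²*V + 49 = G²*V + 49 = V*G² + 49 = 49 + V*G²)
√(4901 + b(-10, 37)) = √(4901 + (49 - 10*37²)) = √(4901 + (49 - 10*1369)) = √(4901 + (49 - 13690)) = √(4901 - 13641) = √(-8740) = 2*I*√2185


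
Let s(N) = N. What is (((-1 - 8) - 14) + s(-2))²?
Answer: 625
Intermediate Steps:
(((-1 - 8) - 14) + s(-2))² = (((-1 - 8) - 14) - 2)² = ((-9 - 14) - 2)² = (-23 - 2)² = (-25)² = 625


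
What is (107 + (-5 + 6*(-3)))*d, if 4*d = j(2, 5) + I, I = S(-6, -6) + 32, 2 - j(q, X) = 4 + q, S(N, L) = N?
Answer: 462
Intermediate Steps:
j(q, X) = -2 - q (j(q, X) = 2 - (4 + q) = 2 + (-4 - q) = -2 - q)
I = 26 (I = -6 + 32 = 26)
d = 11/2 (d = ((-2 - 1*2) + 26)/4 = ((-2 - 2) + 26)/4 = (-4 + 26)/4 = (¼)*22 = 11/2 ≈ 5.5000)
(107 + (-5 + 6*(-3)))*d = (107 + (-5 + 6*(-3)))*(11/2) = (107 + (-5 - 18))*(11/2) = (107 - 23)*(11/2) = 84*(11/2) = 462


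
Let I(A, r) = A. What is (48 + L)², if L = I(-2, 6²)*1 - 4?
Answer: 1764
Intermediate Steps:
L = -6 (L = -2*1 - 4 = -2 - 4 = -6)
(48 + L)² = (48 - 6)² = 42² = 1764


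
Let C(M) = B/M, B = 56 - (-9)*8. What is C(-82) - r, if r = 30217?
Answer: -1238961/41 ≈ -30219.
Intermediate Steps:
B = 128 (B = 56 - 1*(-72) = 56 + 72 = 128)
C(M) = 128/M
C(-82) - r = 128/(-82) - 1*30217 = 128*(-1/82) - 30217 = -64/41 - 30217 = -1238961/41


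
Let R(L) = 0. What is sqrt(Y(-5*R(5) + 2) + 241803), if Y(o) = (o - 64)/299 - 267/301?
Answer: sqrt(1958551911250298)/89999 ≈ 491.73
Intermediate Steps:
Y(o) = -99097/89999 + o/299 (Y(o) = (-64 + o)*(1/299) - 267*1/301 = (-64/299 + o/299) - 267/301 = -99097/89999 + o/299)
sqrt(Y(-5*R(5) + 2) + 241803) = sqrt((-99097/89999 + (-5*0 + 2)/299) + 241803) = sqrt((-99097/89999 + (0 + 2)/299) + 241803) = sqrt((-99097/89999 + (1/299)*2) + 241803) = sqrt((-99097/89999 + 2/299) + 241803) = sqrt(-98495/89999 + 241803) = sqrt(21761929702/89999) = sqrt(1958551911250298)/89999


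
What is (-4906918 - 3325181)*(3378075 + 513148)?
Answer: -32032932967077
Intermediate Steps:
(-4906918 - 3325181)*(3378075 + 513148) = -8232099*3891223 = -32032932967077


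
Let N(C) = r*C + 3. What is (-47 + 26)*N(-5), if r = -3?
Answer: -378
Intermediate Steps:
N(C) = 3 - 3*C (N(C) = -3*C + 3 = 3 - 3*C)
(-47 + 26)*N(-5) = (-47 + 26)*(3 - 3*(-5)) = -21*(3 + 15) = -21*18 = -378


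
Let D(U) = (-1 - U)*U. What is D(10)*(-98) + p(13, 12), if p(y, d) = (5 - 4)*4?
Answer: 10784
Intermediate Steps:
p(y, d) = 4 (p(y, d) = 1*4 = 4)
D(U) = U*(-1 - U)
D(10)*(-98) + p(13, 12) = -1*10*(1 + 10)*(-98) + 4 = -1*10*11*(-98) + 4 = -110*(-98) + 4 = 10780 + 4 = 10784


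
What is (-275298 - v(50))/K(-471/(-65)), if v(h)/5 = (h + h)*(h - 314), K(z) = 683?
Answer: -143298/683 ≈ -209.81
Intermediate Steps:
v(h) = 10*h*(-314 + h) (v(h) = 5*((h + h)*(h - 314)) = 5*((2*h)*(-314 + h)) = 5*(2*h*(-314 + h)) = 10*h*(-314 + h))
(-275298 - v(50))/K(-471/(-65)) = (-275298 - 10*50*(-314 + 50))/683 = (-275298 - 10*50*(-264))*(1/683) = (-275298 - 1*(-132000))*(1/683) = (-275298 + 132000)*(1/683) = -143298*1/683 = -143298/683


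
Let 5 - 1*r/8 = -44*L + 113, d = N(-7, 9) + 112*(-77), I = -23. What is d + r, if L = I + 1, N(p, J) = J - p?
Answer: -17216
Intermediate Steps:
L = -22 (L = -23 + 1 = -22)
d = -8608 (d = (9 - 1*(-7)) + 112*(-77) = (9 + 7) - 8624 = 16 - 8624 = -8608)
r = -8608 (r = 40 - 8*(-44*(-22) + 113) = 40 - 8*(968 + 113) = 40 - 8*1081 = 40 - 8648 = -8608)
d + r = -8608 - 8608 = -17216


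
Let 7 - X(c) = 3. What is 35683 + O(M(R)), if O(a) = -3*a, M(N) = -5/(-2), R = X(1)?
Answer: 71351/2 ≈ 35676.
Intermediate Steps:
X(c) = 4 (X(c) = 7 - 1*3 = 7 - 3 = 4)
R = 4
M(N) = 5/2 (M(N) = -5*(-½) = 5/2)
35683 + O(M(R)) = 35683 - 3*5/2 = 35683 - 15/2 = 71351/2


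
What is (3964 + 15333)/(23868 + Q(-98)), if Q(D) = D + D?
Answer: 19297/23672 ≈ 0.81518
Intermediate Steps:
Q(D) = 2*D
(3964 + 15333)/(23868 + Q(-98)) = (3964 + 15333)/(23868 + 2*(-98)) = 19297/(23868 - 196) = 19297/23672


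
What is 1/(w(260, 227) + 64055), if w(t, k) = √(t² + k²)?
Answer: 64055/4102923896 - √119129/4102923896 ≈ 1.5528e-5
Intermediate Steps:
w(t, k) = √(k² + t²)
1/(w(260, 227) + 64055) = 1/(√(227² + 260²) + 64055) = 1/(√(51529 + 67600) + 64055) = 1/(√119129 + 64055) = 1/(64055 + √119129)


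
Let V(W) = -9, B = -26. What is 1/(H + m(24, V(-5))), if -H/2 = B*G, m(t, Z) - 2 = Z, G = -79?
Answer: -1/4115 ≈ -0.00024301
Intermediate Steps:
m(t, Z) = 2 + Z
H = -4108 (H = -(-52)*(-79) = -2*2054 = -4108)
1/(H + m(24, V(-5))) = 1/(-4108 + (2 - 9)) = 1/(-4108 - 7) = 1/(-4115) = -1/4115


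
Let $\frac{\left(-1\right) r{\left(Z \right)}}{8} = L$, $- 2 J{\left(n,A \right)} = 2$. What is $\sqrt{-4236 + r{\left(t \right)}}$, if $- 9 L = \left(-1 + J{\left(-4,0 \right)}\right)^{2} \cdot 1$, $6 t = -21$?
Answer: $\frac{2 i \sqrt{9523}}{3} \approx 65.057 i$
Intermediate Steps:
$t = - \frac{7}{2}$ ($t = \frac{1}{6} \left(-21\right) = - \frac{7}{2} \approx -3.5$)
$J{\left(n,A \right)} = -1$ ($J{\left(n,A \right)} = \left(- \frac{1}{2}\right) 2 = -1$)
$L = - \frac{4}{9}$ ($L = - \frac{\left(-1 - 1\right)^{2} \cdot 1}{9} = - \frac{\left(-2\right)^{2} \cdot 1}{9} = - \frac{4 \cdot 1}{9} = \left(- \frac{1}{9}\right) 4 = - \frac{4}{9} \approx -0.44444$)
$r{\left(Z \right)} = \frac{32}{9}$ ($r{\left(Z \right)} = \left(-8\right) \left(- \frac{4}{9}\right) = \frac{32}{9}$)
$\sqrt{-4236 + r{\left(t \right)}} = \sqrt{-4236 + \frac{32}{9}} = \sqrt{- \frac{38092}{9}} = \frac{2 i \sqrt{9523}}{3}$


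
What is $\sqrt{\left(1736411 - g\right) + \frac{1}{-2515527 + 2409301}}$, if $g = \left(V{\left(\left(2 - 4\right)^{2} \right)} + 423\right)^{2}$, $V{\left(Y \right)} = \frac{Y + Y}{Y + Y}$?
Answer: $\frac{\sqrt{17565011862703034}}{106226} \approx 1247.7$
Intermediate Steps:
$V{\left(Y \right)} = 1$ ($V{\left(Y \right)} = \frac{2 Y}{2 Y} = 2 Y \frac{1}{2 Y} = 1$)
$g = 179776$ ($g = \left(1 + 423\right)^{2} = 424^{2} = 179776$)
$\sqrt{\left(1736411 - g\right) + \frac{1}{-2515527 + 2409301}} = \sqrt{\left(1736411 - 179776\right) + \frac{1}{-2515527 + 2409301}} = \sqrt{\left(1736411 - 179776\right) + \frac{1}{-106226}} = \sqrt{1556635 - \frac{1}{106226}} = \sqrt{\frac{165355109509}{106226}} = \frac{\sqrt{17565011862703034}}{106226}$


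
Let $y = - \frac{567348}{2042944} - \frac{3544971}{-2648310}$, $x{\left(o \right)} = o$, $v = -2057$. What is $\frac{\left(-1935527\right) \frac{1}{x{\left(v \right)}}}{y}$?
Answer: $\frac{39666199305357520}{44721547519297} \approx 886.96$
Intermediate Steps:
$y = \frac{239152660531}{225431209360}$ ($y = \left(-567348\right) \frac{1}{2042944} - - \frac{1181657}{882770} = - \frac{141837}{510736} + \frac{1181657}{882770} = \frac{239152660531}{225431209360} \approx 1.0609$)
$\frac{\left(-1935527\right) \frac{1}{x{\left(v \right)}}}{y} = \frac{\left(-1935527\right) \frac{1}{-2057}}{\frac{239152660531}{225431209360}} = \left(-1935527\right) \left(- \frac{1}{2057}\right) \frac{225431209360}{239152660531} = \frac{175957}{187} \cdot \frac{225431209360}{239152660531} = \frac{39666199305357520}{44721547519297}$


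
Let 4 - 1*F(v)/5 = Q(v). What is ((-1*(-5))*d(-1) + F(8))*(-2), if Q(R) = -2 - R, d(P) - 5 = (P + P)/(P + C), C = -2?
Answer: -590/3 ≈ -196.67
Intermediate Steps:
d(P) = 5 + 2*P/(-2 + P) (d(P) = 5 + (P + P)/(P - 2) = 5 + (2*P)/(-2 + P) = 5 + 2*P/(-2 + P))
F(v) = 30 + 5*v (F(v) = 20 - 5*(-2 - v) = 20 + (10 + 5*v) = 30 + 5*v)
((-1*(-5))*d(-1) + F(8))*(-2) = ((-1*(-5))*((-10 + 7*(-1))/(-2 - 1)) + (30 + 5*8))*(-2) = (5*((-10 - 7)/(-3)) + (30 + 40))*(-2) = (5*(-1/3*(-17)) + 70)*(-2) = (5*(17/3) + 70)*(-2) = (85/3 + 70)*(-2) = (295/3)*(-2) = -590/3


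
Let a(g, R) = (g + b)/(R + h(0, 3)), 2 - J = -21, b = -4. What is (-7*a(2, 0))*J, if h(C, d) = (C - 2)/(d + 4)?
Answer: -1127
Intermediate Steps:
J = 23 (J = 2 - 1*(-21) = 2 + 21 = 23)
h(C, d) = (-2 + C)/(4 + d)
a(g, R) = (-4 + g)/(-2/7 + R) (a(g, R) = (g - 4)/(R + (-2 + 0)/(4 + 3)) = (-4 + g)/(R - 2/7) = (-4 + g)/(-2/7 + R))
(-7*a(2, 0))*J = -49*(-4 + 2)/(-2 + 7*0)*23 = -49*(-2)/(-2 + 0)*23 = -49*(-2)/(-2)*23 = -49*(-1)*(-2)/2*23 = -7*7*23 = -49*23 = -1127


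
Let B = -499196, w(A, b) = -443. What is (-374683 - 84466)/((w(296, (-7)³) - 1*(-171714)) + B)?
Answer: 459149/327925 ≈ 1.4002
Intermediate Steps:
(-374683 - 84466)/((w(296, (-7)³) - 1*(-171714)) + B) = (-374683 - 84466)/((-443 - 1*(-171714)) - 499196) = -459149/((-443 + 171714) - 499196) = -459149/(171271 - 499196) = -459149/(-327925) = -459149*(-1/327925) = 459149/327925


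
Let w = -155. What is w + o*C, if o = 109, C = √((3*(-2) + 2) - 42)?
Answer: -155 + 109*I*√46 ≈ -155.0 + 739.27*I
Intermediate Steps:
C = I*√46 (C = √((-6 + 2) - 42) = √(-4 - 42) = √(-46) = I*√46 ≈ 6.7823*I)
w + o*C = -155 + 109*(I*√46) = -155 + 109*I*√46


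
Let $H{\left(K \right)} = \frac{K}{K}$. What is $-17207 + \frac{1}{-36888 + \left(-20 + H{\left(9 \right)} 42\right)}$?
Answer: $- \frac{634353263}{36866} \approx -17207.0$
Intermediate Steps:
$H{\left(K \right)} = 1$
$-17207 + \frac{1}{-36888 + \left(-20 + H{\left(9 \right)} 42\right)} = -17207 + \frac{1}{-36888 + \left(-20 + 1 \cdot 42\right)} = -17207 + \frac{1}{-36888 + \left(-20 + 42\right)} = -17207 + \frac{1}{-36888 + 22} = -17207 + \frac{1}{-36866} = -17207 - \frac{1}{36866} = - \frac{634353263}{36866}$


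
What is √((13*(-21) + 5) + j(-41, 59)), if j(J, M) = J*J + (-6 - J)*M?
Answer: √3478 ≈ 58.975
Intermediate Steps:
j(J, M) = J² + M*(-6 - J)
√((13*(-21) + 5) + j(-41, 59)) = √((13*(-21) + 5) + ((-41)² - 6*59 - 1*(-41)*59)) = √((-273 + 5) + (1681 - 354 + 2419)) = √(-268 + 3746) = √3478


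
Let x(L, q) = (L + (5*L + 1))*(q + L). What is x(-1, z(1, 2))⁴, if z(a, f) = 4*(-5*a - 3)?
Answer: 741200625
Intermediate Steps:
z(a, f) = -12 - 20*a (z(a, f) = 4*(-3 - 5*a) = -12 - 20*a)
x(L, q) = (1 + 6*L)*(L + q) (x(L, q) = (L + (1 + 5*L))*(L + q) = (1 + 6*L)*(L + q))
x(-1, z(1, 2))⁴ = (-1 + (-12 - 20*1) + 6*(-1)² + 6*(-1)*(-12 - 20*1))⁴ = (-1 + (-12 - 20) + 6*1 + 6*(-1)*(-12 - 20))⁴ = (-1 - 32 + 6 + 6*(-1)*(-32))⁴ = (-1 - 32 + 6 + 192)⁴ = 165⁴ = 741200625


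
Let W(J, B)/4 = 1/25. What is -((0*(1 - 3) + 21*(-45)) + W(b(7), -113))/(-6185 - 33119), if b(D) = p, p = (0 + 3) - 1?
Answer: -23621/982600 ≈ -0.024039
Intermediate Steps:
p = 2 (p = 3 - 1 = 2)
b(D) = 2
W(J, B) = 4/25
-((0*(1 - 3) + 21*(-45)) + W(b(7), -113))/(-6185 - 33119) = -((0*(1 - 3) + 21*(-45)) + 4/25)/(-6185 - 33119) = -((0*(-2) - 945) + 4/25)/(-39304) = -((0 - 945) + 4/25)*(-1)/39304 = -(-945 + 4/25)*(-1)/39304 = -(-23621)*(-1)/(25*39304) = -1*23621/982600 = -23621/982600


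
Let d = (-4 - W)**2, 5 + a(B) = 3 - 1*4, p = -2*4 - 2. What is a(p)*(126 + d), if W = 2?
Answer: -972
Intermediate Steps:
p = -10 (p = -8 - 2 = -10)
a(B) = -6 (a(B) = -5 + (3 - 1*4) = -5 + (3 - 4) = -5 - 1 = -6)
d = 36 (d = (-4 - 1*2)**2 = (-4 - 2)**2 = (-6)**2 = 36)
a(p)*(126 + d) = -6*(126 + 36) = -6*162 = -972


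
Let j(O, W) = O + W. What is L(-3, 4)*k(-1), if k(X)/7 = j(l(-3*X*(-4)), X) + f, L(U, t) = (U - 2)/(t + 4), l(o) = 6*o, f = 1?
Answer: 315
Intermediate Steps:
L(U, t) = (-2 + U)/(4 + t)
k(X) = 7 + 511*X (k(X) = 7*((6*(-3*X*(-4)) + X) + 1) = 7*((6*(12*X) + X) + 1) = 7*((72*X + X) + 1) = 7*(73*X + 1) = 7*(1 + 73*X) = 7 + 511*X)
L(-3, 4)*k(-1) = ((-2 - 3)/(4 + 4))*(7 + 511*(-1)) = (-5/8)*(7 - 511) = ((1/8)*(-5))*(-504) = -5/8*(-504) = 315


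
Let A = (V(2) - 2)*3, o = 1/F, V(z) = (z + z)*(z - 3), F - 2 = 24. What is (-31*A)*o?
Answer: 279/13 ≈ 21.462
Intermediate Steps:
F = 26 (F = 2 + 24 = 26)
V(z) = 2*z*(-3 + z) (V(z) = (2*z)*(-3 + z) = 2*z*(-3 + z))
o = 1/26 ≈ 0.038462
A = -18 (A = (2*2*(-3 + 2) - 2)*3 = (2*2*(-1) - 2)*3 = (-4 - 2)*3 = -6*3 = -18)
(-31*A)*o = -31*(-18)*(1/26) = 558*(1/26) = 279/13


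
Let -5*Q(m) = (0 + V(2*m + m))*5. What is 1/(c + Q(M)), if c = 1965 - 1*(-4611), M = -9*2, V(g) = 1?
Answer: 1/6575 ≈ 0.00015209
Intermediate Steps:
M = -18
c = 6576 (c = 1965 + 4611 = 6576)
Q(m) = -1 (Q(m) = -(0 + 1)*5/5 = -5/5 = -⅕*5 = -1)
1/(c + Q(M)) = 1/(6576 - 1) = 1/6575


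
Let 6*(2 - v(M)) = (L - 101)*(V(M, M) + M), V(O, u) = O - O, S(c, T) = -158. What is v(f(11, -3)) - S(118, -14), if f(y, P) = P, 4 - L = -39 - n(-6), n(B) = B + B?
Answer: 125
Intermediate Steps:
n(B) = 2*B
V(O, u) = 0
L = 31 (L = 4 - (-39 - 2*(-6)) = 4 - (-39 - 1*(-12)) = 4 - (-39 + 12) = 4 - 1*(-27) = 4 + 27 = 31)
v(M) = 2 + 35*M/3 (v(M) = 2 - (31 - 101)*(0 + M)/6 = 2 - (-35)*M/3 = 2 + 35*M/3)
v(f(11, -3)) - S(118, -14) = (2 + (35/3)*(-3)) - 1*(-158) = (2 - 35) + 158 = -33 + 158 = 125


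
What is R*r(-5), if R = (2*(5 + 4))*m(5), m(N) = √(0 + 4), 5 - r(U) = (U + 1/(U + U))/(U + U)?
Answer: 4041/25 ≈ 161.64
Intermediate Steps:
r(U) = 5 - (U + 1/(2*U))/(2*U) (r(U) = 5 - (U + 1/(U + U))/(U + U) = 5 - (U + 1/(2*U))/(2*U))
m(N) = 2 (m(N) = √4 = 2)
R = 36 (R = (2*(5 + 4))*2 = (2*9)*2 = 18*2 = 36)
R*r(-5) = 36*(9/2 - ¼/(-5)²) = 36*(9/2 - ¼*1/25) = 36*(9/2 - 1/100) = 36*(449/100) = 4041/25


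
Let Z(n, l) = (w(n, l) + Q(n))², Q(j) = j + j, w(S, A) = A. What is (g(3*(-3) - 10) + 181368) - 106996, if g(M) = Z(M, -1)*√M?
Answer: 74372 + 1521*I*√19 ≈ 74372.0 + 6629.9*I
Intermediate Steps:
Q(j) = 2*j
Z(n, l) = (l + 2*n)²
g(M) = √M*(-1 + 2*M)² (g(M) = (-1 + 2*M)²*√M = √M*(-1 + 2*M)²)
(g(3*(-3) - 10) + 181368) - 106996 = (√(3*(-3) - 10)*(-1 + 2*(3*(-3) - 10))² + 181368) - 106996 = (√(-9 - 10)*(-1 + 2*(-9 - 10))² + 181368) - 106996 = (√(-19)*(-1 + 2*(-19))² + 181368) - 106996 = ((I*√19)*(-1 - 38)² + 181368) - 106996 = ((I*√19)*(-39)² + 181368) - 106996 = ((I*√19)*1521 + 181368) - 106996 = (1521*I*√19 + 181368) - 106996 = (181368 + 1521*I*√19) - 106996 = 74372 + 1521*I*√19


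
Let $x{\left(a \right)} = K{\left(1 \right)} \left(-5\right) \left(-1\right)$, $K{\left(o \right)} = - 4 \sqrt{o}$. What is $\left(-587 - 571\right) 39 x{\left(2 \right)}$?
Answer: $903240$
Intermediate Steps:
$x{\left(a \right)} = -20$ ($x{\left(a \right)} = - 4 \sqrt{1} \left(-5\right) \left(-1\right) = \left(-4\right) 1 \left(-5\right) \left(-1\right) = \left(-4\right) \left(-5\right) \left(-1\right) = 20 \left(-1\right) = -20$)
$\left(-587 - 571\right) 39 x{\left(2 \right)} = \left(-587 - 571\right) 39 \left(-20\right) = \left(-1158\right) \left(-780\right) = 903240$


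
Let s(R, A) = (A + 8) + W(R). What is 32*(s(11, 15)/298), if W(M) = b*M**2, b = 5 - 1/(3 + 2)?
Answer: 48304/745 ≈ 64.838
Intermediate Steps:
b = 24/5 (b = 5 - 1/5 = 24/5 ≈ 4.8000)
W(M) = 24*M**2/5
s(R, A) = 8 + A + 24*R**2/5 (s(R, A) = (A + 8) + 24*R**2/5 = (8 + A) + 24*R**2/5 = 8 + A + 24*R**2/5)
32*(s(11, 15)/298) = 32*((8 + 15 + (24/5)*11**2)/298) = 32*((8 + 15 + (24/5)*121)*(1/298)) = 32*((8 + 15 + 2904/5)*(1/298)) = 32*((3019/5)*(1/298)) = 32*(3019/1490) = 48304/745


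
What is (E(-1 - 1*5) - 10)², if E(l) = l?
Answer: 256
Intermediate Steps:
(E(-1 - 1*5) - 10)² = ((-1 - 1*5) - 10)² = ((-1 - 5) - 10)² = (-6 - 10)² = (-16)² = 256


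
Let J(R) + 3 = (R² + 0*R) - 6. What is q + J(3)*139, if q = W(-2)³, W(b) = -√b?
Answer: 2*I*√2 ≈ 2.8284*I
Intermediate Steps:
q = 2*I*√2 (q = (-√(-2))³ = (-I*√2)³ = 2*I*√2 ≈ 2.8284*I)
J(R) = -9 + R² (J(R) = -3 + ((R² + 0*R) - 6) = -3 + ((R² + 0) - 6) = -3 + (R² - 6) = -3 + (-6 + R²) = -9 + R²)
q + J(3)*139 = 2*I*√2 + (-9 + 3²)*139 = 2*I*√2 + (-9 + 9)*139 = 2*I*√2 + 0*139 = 2*I*√2 + 0 = 2*I*√2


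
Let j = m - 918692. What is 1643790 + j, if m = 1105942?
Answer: 1831040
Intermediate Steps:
j = 187250 (j = 1105942 - 918692 = 187250)
1643790 + j = 1643790 + 187250 = 1831040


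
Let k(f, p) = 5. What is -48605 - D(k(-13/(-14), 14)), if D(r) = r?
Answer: -48610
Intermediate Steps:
-48605 - D(k(-13/(-14), 14)) = -48605 - 1*5 = -48605 - 5 = -48610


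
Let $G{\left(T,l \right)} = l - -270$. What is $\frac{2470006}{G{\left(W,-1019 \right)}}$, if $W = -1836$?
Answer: $- \frac{352858}{107} \approx -3297.7$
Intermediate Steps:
$G{\left(T,l \right)} = 270 + l$ ($G{\left(T,l \right)} = l + 270 = 270 + l$)
$\frac{2470006}{G{\left(W,-1019 \right)}} = \frac{2470006}{270 - 1019} = \frac{2470006}{-749} = 2470006 \left(- \frac{1}{749}\right) = - \frac{352858}{107}$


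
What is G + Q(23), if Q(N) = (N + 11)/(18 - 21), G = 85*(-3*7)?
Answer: -5389/3 ≈ -1796.3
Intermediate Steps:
G = -1785 (G = 85*(-21) = -1785)
Q(N) = -11/3 - N/3 (Q(N) = (11 + N)/(-3) = (11 + N)*(-⅓) = -11/3 - N/3)
G + Q(23) = -1785 + (-11/3 - ⅓*23) = -1785 + (-11/3 - 23/3) = -1785 - 34/3 = -5389/3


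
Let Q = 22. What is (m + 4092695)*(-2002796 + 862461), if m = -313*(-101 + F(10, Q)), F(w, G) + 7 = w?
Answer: -4702021988615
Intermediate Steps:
F(w, G) = -7 + w
m = 30674 (m = -313*(-101 + (-7 + 10)) = -313*(-101 + 3) = -313*(-98) = 30674)
(m + 4092695)*(-2002796 + 862461) = (30674 + 4092695)*(-2002796 + 862461) = 4123369*(-1140335) = -4702021988615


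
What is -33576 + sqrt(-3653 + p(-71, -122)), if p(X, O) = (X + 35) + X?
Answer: -33576 + 4*I*sqrt(235) ≈ -33576.0 + 61.319*I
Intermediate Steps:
p(X, O) = 35 + 2*X (p(X, O) = (35 + X) + X = 35 + 2*X)
-33576 + sqrt(-3653 + p(-71, -122)) = -33576 + sqrt(-3653 + (35 + 2*(-71))) = -33576 + sqrt(-3653 + (35 - 142)) = -33576 + sqrt(-3653 - 107) = -33576 + sqrt(-3760) = -33576 + 4*I*sqrt(235)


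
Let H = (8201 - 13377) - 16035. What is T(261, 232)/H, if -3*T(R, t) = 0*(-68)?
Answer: 0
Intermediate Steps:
T(R, t) = 0 (T(R, t) = -0*(-68) = -⅓*0 = 0)
H = -21211 (H = -5176 - 16035 = -21211)
T(261, 232)/H = 0/(-21211) = 0*(-1/21211) = 0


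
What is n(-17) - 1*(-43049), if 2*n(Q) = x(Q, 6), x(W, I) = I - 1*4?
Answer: 43050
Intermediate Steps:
x(W, I) = -4 + I (x(W, I) = I - 4 = -4 + I)
n(Q) = 1 (n(Q) = (-4 + 6)/2 = (1/2)*2 = 1)
n(-17) - 1*(-43049) = 1 - 1*(-43049) = 1 + 43049 = 43050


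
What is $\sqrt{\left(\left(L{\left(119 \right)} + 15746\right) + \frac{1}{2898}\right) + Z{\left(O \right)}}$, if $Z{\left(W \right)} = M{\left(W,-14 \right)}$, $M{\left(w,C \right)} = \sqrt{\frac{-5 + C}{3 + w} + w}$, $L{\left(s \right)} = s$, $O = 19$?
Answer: $\frac{\sqrt{1791346951702 + 5132358 \sqrt{8778}}}{10626} \approx 125.97$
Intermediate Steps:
$M{\left(w,C \right)} = \sqrt{w + \frac{-5 + C}{3 + w}}$ ($M{\left(w,C \right)} = \sqrt{\frac{-5 + C}{3 + w} + w} = \sqrt{w + \frac{-5 + C}{3 + w}}$)
$Z{\left(W \right)} = \sqrt{\frac{-19 + W \left(3 + W\right)}{3 + W}}$ ($Z{\left(W \right)} = \sqrt{\frac{-5 - 14 + W \left(3 + W\right)}{3 + W}} = \sqrt{\frac{-19 + W \left(3 + W\right)}{3 + W}}$)
$\sqrt{\left(\left(L{\left(119 \right)} + 15746\right) + \frac{1}{2898}\right) + Z{\left(O \right)}} = \sqrt{\left(\left(119 + 15746\right) + \frac{1}{2898}\right) + \sqrt{\frac{-19 + 19 \left(3 + 19\right)}{3 + 19}}} = \sqrt{\left(15865 + \frac{1}{2898}\right) + \sqrt{\frac{-19 + 19 \cdot 22}{22}}} = \sqrt{\frac{45976771}{2898} + \sqrt{\frac{-19 + 418}{22}}} = \sqrt{\frac{45976771}{2898} + \sqrt{\frac{1}{22} \cdot 399}} = \sqrt{\frac{45976771}{2898} + \sqrt{\frac{399}{22}}} = \sqrt{\frac{45976771}{2898} + \frac{\sqrt{8778}}{22}}$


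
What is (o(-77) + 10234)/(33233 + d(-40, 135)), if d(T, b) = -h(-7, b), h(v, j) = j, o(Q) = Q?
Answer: 10157/33098 ≈ 0.30688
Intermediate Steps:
d(T, b) = -b
(o(-77) + 10234)/(33233 + d(-40, 135)) = (-77 + 10234)/(33233 - 1*135) = 10157/(33233 - 135) = 10157/33098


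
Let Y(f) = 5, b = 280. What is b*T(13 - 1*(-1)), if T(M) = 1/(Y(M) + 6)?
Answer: 280/11 ≈ 25.455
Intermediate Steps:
T(M) = 1/11 (T(M) = 1/(5 + 6) = 1/11)
b*T(13 - 1*(-1)) = 280*(1/11) = 280/11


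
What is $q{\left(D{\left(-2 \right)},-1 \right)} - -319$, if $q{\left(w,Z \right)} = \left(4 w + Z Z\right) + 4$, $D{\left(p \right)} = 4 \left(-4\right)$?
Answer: $260$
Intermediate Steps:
$D{\left(p \right)} = -16$
$q{\left(w,Z \right)} = 4 + Z^{2} + 4 w$ ($q{\left(w,Z \right)} = \left(4 w + Z^{2}\right) + 4 = \left(Z^{2} + 4 w\right) + 4 = 4 + Z^{2} + 4 w$)
$q{\left(D{\left(-2 \right)},-1 \right)} - -319 = \left(4 + \left(-1\right)^{2} + 4 \left(-16\right)\right) - -319 = \left(4 + 1 - 64\right) + 319 = -59 + 319 = 260$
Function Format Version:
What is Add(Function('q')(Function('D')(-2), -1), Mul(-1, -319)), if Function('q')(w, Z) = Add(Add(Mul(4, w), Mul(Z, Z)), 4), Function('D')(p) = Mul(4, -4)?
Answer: 260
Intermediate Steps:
Function('D')(p) = -16
Function('q')(w, Z) = Add(4, Pow(Z, 2), Mul(4, w)) (Function('q')(w, Z) = Add(Add(Mul(4, w), Pow(Z, 2)), 4) = Add(Add(Pow(Z, 2), Mul(4, w)), 4) = Add(4, Pow(Z, 2), Mul(4, w)))
Add(Function('q')(Function('D')(-2), -1), Mul(-1, -319)) = Add(Add(4, Pow(-1, 2), Mul(4, -16)), Mul(-1, -319)) = Add(Add(4, 1, -64), 319) = Add(-59, 319) = 260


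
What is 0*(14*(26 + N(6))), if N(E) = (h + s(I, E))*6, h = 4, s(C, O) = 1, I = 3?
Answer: 0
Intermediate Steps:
N(E) = 30 (N(E) = (4 + 1)*6 = 5*6 = 30)
0*(14*(26 + N(6))) = 0*(14*(26 + 30)) = 0*(14*56) = 0*784 = 0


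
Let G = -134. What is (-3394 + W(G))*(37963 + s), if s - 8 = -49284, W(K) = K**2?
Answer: -164739906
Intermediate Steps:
s = -49276 (s = 8 - 49284 = -49276)
(-3394 + W(G))*(37963 + s) = (-3394 + (-134)**2)*(37963 - 49276) = (-3394 + 17956)*(-11313) = 14562*(-11313) = -164739906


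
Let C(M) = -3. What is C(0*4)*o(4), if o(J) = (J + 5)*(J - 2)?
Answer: -54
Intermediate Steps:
o(J) = (-2 + J)*(5 + J) (o(J) = (5 + J)*(-2 + J) = (-2 + J)*(5 + J))
C(0*4)*o(4) = -3*(-10 + 4² + 3*4) = -3*(-10 + 16 + 12) = -3*18 = -54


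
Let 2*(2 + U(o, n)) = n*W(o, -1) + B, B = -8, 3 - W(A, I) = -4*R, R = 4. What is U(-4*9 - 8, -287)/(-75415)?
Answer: 1093/30166 ≈ 0.036233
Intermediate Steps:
W(A, I) = 19 (W(A, I) = 3 - (-4)*4 = 3 - 1*(-16) = 3 + 16 = 19)
U(o, n) = -6 + 19*n/2 (U(o, n) = -2 + (n*19 - 8)/2 = -2 + (19*n - 8)/2 = -2 + (-8 + 19*n)/2 = -2 + (-4 + 19*n/2) = -6 + 19*n/2)
U(-4*9 - 8, -287)/(-75415) = (-6 + (19/2)*(-287))/(-75415) = (-6 - 5453/2)*(-1/75415) = -5465/2*(-1/75415) = 1093/30166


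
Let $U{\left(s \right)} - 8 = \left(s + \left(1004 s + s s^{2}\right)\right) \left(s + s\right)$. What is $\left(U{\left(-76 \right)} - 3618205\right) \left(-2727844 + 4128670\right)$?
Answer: $104663996345790$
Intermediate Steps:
$U{\left(s \right)} = 8 + 2 s \left(s^{3} + 1005 s\right)$ ($U{\left(s \right)} = 8 + \left(s + \left(1004 s + s s^{2}\right)\right) \left(s + s\right) = 8 + \left(s + \left(1004 s + s^{3}\right)\right) 2 s = 8 + \left(s + \left(s^{3} + 1004 s\right)\right) 2 s = 8 + \left(s^{3} + 1005 s\right) 2 s = 8 + 2 s \left(s^{3} + 1005 s\right)$)
$\left(U{\left(-76 \right)} - 3618205\right) \left(-2727844 + 4128670\right) = \left(\left(8 + 2 \left(-76\right)^{4} + 2010 \left(-76\right)^{2}\right) - 3618205\right) \left(-2727844 + 4128670\right) = \left(\left(8 + 2 \cdot 33362176 + 2010 \cdot 5776\right) - 3618205\right) 1400826 = \left(\left(8 + 66724352 + 11609760\right) - 3618205\right) 1400826 = \left(78334120 - 3618205\right) 1400826 = 74715915 \cdot 1400826 = 104663996345790$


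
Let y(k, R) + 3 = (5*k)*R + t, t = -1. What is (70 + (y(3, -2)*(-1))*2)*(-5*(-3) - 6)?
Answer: 1242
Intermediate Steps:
y(k, R) = -4 + 5*R*k (y(k, R) = -3 + ((5*k)*R - 1) = -3 + (5*R*k - 1) = -3 + (-1 + 5*R*k) = -4 + 5*R*k)
(70 + (y(3, -2)*(-1))*2)*(-5*(-3) - 6) = (70 + ((-4 + 5*(-2)*3)*(-1))*2)*(-5*(-3) - 6) = (70 + ((-4 - 30)*(-1))*2)*(15 - 6) = (70 - 34*(-1)*2)*9 = (70 + 34*2)*9 = (70 + 68)*9 = 138*9 = 1242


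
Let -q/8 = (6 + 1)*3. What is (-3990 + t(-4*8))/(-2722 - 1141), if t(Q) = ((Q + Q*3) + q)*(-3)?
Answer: 3102/3863 ≈ 0.80300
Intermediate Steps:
q = -168 (q = -8*(6 + 1)*3 = -56*3 = -8*21 = -168)
t(Q) = 504 - 12*Q (t(Q) = ((Q + Q*3) - 168)*(-3) = ((Q + 3*Q) - 168)*(-3) = (4*Q - 168)*(-3) = (-168 + 4*Q)*(-3) = 504 - 12*Q)
(-3990 + t(-4*8))/(-2722 - 1141) = (-3990 + (504 - (-48)*8))/(-2722 - 1141) = (-3990 + (504 - 12*(-32)))/(-3863) = (-3990 + (504 + 384))*(-1/3863) = (-3990 + 888)*(-1/3863) = -3102*(-1/3863) = 3102/3863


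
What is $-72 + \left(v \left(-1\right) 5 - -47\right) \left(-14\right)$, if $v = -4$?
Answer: $-1010$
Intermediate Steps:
$-72 + \left(v \left(-1\right) 5 - -47\right) \left(-14\right) = -72 + \left(\left(-4\right) \left(-1\right) 5 - -47\right) \left(-14\right) = -72 + \left(4 \cdot 5 + 47\right) \left(-14\right) = -72 + \left(20 + 47\right) \left(-14\right) = -72 + 67 \left(-14\right) = -72 - 938 = -1010$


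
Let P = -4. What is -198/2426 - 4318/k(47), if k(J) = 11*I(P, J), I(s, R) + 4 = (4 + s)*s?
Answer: 2616689/26686 ≈ 98.055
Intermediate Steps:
I(s, R) = -4 + s*(4 + s) (I(s, R) = -4 + (4 + s)*s = -4 + s*(4 + s))
k(J) = -44 (k(J) = 11*(-4 + (-4)² + 4*(-4)) = 11*(-4 + 16 - 16) = 11*(-4) = -44)
-198/2426 - 4318/k(47) = -198/2426 - 4318/(-44) = -198*1/2426 - 4318*(-1/44) = -99/1213 + 2159/22 = 2616689/26686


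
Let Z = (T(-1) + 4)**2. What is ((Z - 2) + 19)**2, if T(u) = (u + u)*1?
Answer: 441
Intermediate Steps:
T(u) = 2*u (T(u) = (2*u)*1 = 2*u)
Z = 4 (Z = (2*(-1) + 4)**2 = (-2 + 4)**2 = 2**2 = 4)
((Z - 2) + 19)**2 = ((4 - 2) + 19)**2 = (2 + 19)**2 = 21**2 = 441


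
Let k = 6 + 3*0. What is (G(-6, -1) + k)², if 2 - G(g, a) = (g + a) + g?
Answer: 441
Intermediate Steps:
G(g, a) = 2 - a - 2*g (G(g, a) = 2 - ((g + a) + g) = 2 - ((a + g) + g) = 2 - (a + 2*g) = 2 + (-a - 2*g) = 2 - a - 2*g)
k = 6 (k = 6 + 0 = 6)
(G(-6, -1) + k)² = ((2 - 1*(-1) - 2*(-6)) + 6)² = ((2 + 1 + 12) + 6)² = (15 + 6)² = 21² = 441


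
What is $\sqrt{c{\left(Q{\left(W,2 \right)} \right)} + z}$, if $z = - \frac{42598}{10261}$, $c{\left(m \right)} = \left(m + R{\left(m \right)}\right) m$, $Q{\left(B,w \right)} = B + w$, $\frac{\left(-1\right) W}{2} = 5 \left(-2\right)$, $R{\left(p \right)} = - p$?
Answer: $\frac{19 i \sqrt{1210798}}{10261} \approx 2.0375 i$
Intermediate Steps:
$W = 20$ ($W = - 2 \cdot 5 \left(-2\right) = \left(-2\right) \left(-10\right) = 20$)
$c{\left(m \right)} = 0$ ($c{\left(m \right)} = \left(m - m\right) m = 0 m = 0$)
$z = - \frac{42598}{10261}$ ($z = \left(-42598\right) \frac{1}{10261} = - \frac{42598}{10261} \approx -4.1514$)
$\sqrt{c{\left(Q{\left(W,2 \right)} \right)} + z} = \sqrt{0 - \frac{42598}{10261}} = \sqrt{- \frac{42598}{10261}} = \frac{19 i \sqrt{1210798}}{10261}$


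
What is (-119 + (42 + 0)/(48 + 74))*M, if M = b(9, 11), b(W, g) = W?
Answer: -65142/61 ≈ -1067.9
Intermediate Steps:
M = 9
(-119 + (42 + 0)/(48 + 74))*M = (-119 + (42 + 0)/(48 + 74))*9 = (-119 + 42/122)*9 = (-119 + 42*(1/122))*9 = (-119 + 21/61)*9 = -7238/61*9 = -65142/61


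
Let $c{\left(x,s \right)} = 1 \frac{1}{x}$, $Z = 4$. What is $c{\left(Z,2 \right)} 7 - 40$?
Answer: $- \frac{153}{4} \approx -38.25$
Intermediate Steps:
$c{\left(x,s \right)} = \frac{1}{x}$
$c{\left(Z,2 \right)} 7 - 40 = \frac{1}{4} \cdot 7 - 40 = \frac{7}{4} - 40 = - \frac{153}{4}$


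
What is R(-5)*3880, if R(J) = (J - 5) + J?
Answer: -58200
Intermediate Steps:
R(J) = -5 + 2*J (R(J) = (-5 + J) + J = -5 + 2*J)
R(-5)*3880 = (-5 + 2*(-5))*3880 = (-5 - 10)*3880 = -15*3880 = -58200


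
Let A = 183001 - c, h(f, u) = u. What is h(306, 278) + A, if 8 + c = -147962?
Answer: 331249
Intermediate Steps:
c = -147970 (c = -8 - 147962 = -147970)
A = 330971 (A = 183001 - 1*(-147970) = 183001 + 147970 = 330971)
h(306, 278) + A = 278 + 330971 = 331249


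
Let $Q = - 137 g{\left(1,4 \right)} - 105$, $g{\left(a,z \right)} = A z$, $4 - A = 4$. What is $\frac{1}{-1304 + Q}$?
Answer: $- \frac{1}{1409} \approx -0.00070972$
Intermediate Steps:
$A = 0$ ($A = 4 - 4 = 0$)
$g{\left(a,z \right)} = 0$ ($g{\left(a,z \right)} = 0 z = 0$)
$Q = -105$ ($Q = \left(-137\right) 0 - 105 = 0 - 105 = -105$)
$\frac{1}{-1304 + Q} = \frac{1}{-1304 - 105} = \frac{1}{-1409} = - \frac{1}{1409}$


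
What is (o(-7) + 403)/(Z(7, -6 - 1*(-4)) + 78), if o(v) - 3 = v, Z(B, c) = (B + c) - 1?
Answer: 399/82 ≈ 4.8659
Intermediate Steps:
Z(B, c) = -1 + B + c
o(v) = 3 + v
(o(-7) + 403)/(Z(7, -6 - 1*(-4)) + 78) = ((3 - 7) + 403)/((-1 + 7 + (-6 - 1*(-4))) + 78) = (-4 + 403)/((-1 + 7 + (-6 + 4)) + 78) = 399/((-1 + 7 - 2) + 78) = 399/(4 + 78) = 399/82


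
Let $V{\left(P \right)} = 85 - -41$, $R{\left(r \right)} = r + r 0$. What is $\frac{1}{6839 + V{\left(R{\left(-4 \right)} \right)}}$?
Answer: $\frac{1}{6965} \approx 0.00014358$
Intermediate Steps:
$R{\left(r \right)} = r$ ($R{\left(r \right)} = r + 0 = r$)
$V{\left(P \right)} = 126$ ($V{\left(P \right)} = 85 + 41 = 126$)
$\frac{1}{6839 + V{\left(R{\left(-4 \right)} \right)}} = \frac{1}{6839 + 126} = \frac{1}{6965}$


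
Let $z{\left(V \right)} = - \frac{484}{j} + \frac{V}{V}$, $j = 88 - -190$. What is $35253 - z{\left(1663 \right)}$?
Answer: $\frac{4900270}{139} \approx 35254.0$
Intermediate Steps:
$j = 278$ ($j = 88 + 190 = 278$)
$z{\left(V \right)} = - \frac{103}{139}$ ($z{\left(V \right)} = - \frac{484}{278} + \frac{V}{V} = \left(-484\right) \frac{1}{278} + 1 = - \frac{242}{139} + 1 = - \frac{103}{139}$)
$35253 - z{\left(1663 \right)} = 35253 - - \frac{103}{139} = 35253 + \frac{103}{139} = \frac{4900270}{139}$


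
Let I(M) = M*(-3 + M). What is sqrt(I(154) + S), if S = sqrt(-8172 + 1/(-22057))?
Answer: sqrt(11313332584246 + 22057*I*sqrt(3975769948885))/22057 ≈ 152.49 + 0.2964*I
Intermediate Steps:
S = I*sqrt(3975769948885)/22057 (S = sqrt(-8172 - 1/22057) = sqrt(-180249805/22057) = I*sqrt(3975769948885)/22057 ≈ 90.399*I)
sqrt(I(154) + S) = sqrt(154*(-3 + 154) + I*sqrt(3975769948885)/22057) = sqrt(154*151 + I*sqrt(3975769948885)/22057) = sqrt(23254 + I*sqrt(3975769948885)/22057)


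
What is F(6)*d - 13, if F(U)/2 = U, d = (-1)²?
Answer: -1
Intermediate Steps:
d = 1
F(U) = 2*U
F(6)*d - 13 = (2*6)*1 - 13 = 12*1 - 13 = 12 - 13 = -1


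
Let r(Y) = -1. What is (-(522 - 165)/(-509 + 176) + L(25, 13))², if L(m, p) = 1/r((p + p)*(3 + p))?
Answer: 64/12321 ≈ 0.0051944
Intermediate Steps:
L(m, p) = -1 (L(m, p) = 1/(-1) = -1)
(-(522 - 165)/(-509 + 176) + L(25, 13))² = (-(522 - 165)/(-509 + 176) - 1)² = (-357/(-333) - 1)² = (-357*(-1)/333 - 1)² = (-1*(-119/111) - 1)² = (119/111 - 1)² = (8/111)² = 64/12321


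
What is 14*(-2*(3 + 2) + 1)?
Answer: -126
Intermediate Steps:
14*(-2*(3 + 2) + 1) = 14*(-2*5 + 1) = 14*(-10 + 1) = 14*(-9) = -126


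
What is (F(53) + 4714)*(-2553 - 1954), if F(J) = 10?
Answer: -21291068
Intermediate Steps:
(F(53) + 4714)*(-2553 - 1954) = (10 + 4714)*(-2553 - 1954) = 4724*(-4507) = -21291068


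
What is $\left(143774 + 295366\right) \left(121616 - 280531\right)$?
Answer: $-69785933100$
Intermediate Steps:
$\left(143774 + 295366\right) \left(121616 - 280531\right) = 439140 \left(-158915\right) = -69785933100$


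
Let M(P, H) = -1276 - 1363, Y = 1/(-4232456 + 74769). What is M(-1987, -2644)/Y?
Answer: 10972135993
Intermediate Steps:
Y = -1/4157687 (Y = 1/(-4157687) = -1/4157687 ≈ -2.4052e-7)
M(P, H) = -2639
M(-1987, -2644)/Y = -2639/(-1/4157687) = -2639*(-4157687) = 10972135993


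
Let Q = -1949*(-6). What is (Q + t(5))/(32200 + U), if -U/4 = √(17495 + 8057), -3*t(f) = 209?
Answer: 140363825/388661688 + 34873*√1597/194330844 ≈ 0.36832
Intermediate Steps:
Q = 11694
t(f) = -209/3 (t(f) = -⅓*209 = -209/3)
U = -16*√1597 (U = -4*√(17495 + 8057) = -16*√1597 ≈ -639.40)
(Q + t(5))/(32200 + U) = (11694 - 209/3)/(32200 - 16*√1597) = 34873/(3*(32200 - 16*√1597))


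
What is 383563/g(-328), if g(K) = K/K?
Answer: 383563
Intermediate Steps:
g(K) = 1
383563/g(-328) = 383563/1 = 383563*1 = 383563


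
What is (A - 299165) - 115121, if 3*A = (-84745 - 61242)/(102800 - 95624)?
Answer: -8918894995/21528 ≈ -4.1429e+5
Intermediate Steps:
A = -145987/21528 (A = ((-84745 - 61242)/(102800 - 95624))/3 = (-145987/7176)/3 = (-145987*1/7176)/3 = (1/3)*(-145987/7176) = -145987/21528 ≈ -6.7813)
(A - 299165) - 115121 = (-145987/21528 - 299165) - 115121 = -6440570107/21528 - 115121 = -8918894995/21528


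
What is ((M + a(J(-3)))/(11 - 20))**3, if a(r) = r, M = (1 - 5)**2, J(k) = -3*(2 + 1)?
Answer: -343/729 ≈ -0.47051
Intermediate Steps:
J(k) = -9 (J(k) = -3*3 = -9)
M = 16 (M = (-4)**2 = 16)
((M + a(J(-3)))/(11 - 20))**3 = ((16 - 9)/(11 - 20))**3 = (7/(-9))**3 = (7*(-1/9))**3 = (-7/9)**3 = -343/729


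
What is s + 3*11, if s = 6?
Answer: 39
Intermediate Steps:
s + 3*11 = 6 + 3*11 = 6 + 33 = 39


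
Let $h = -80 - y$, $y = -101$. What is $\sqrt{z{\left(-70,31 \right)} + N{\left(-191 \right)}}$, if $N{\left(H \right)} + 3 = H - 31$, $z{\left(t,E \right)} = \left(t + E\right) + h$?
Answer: $9 i \sqrt{3} \approx 15.588 i$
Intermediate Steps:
$h = 21$ ($h = -80 - -101 = -80 + 101 = 21$)
$z{\left(t,E \right)} = 21 + E + t$ ($z{\left(t,E \right)} = \left(t + E\right) + 21 = \left(E + t\right) + 21 = 21 + E + t$)
$N{\left(H \right)} = -34 + H$ ($N{\left(H \right)} = -3 + \left(H - 31\right) = -3 + \left(-31 + H\right) = -34 + H$)
$\sqrt{z{\left(-70,31 \right)} + N{\left(-191 \right)}} = \sqrt{\left(21 + 31 - 70\right) - 225} = \sqrt{-18 - 225} = \sqrt{-243} = 9 i \sqrt{3}$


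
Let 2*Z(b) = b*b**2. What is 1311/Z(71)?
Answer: 2622/357911 ≈ 0.0073258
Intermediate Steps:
Z(b) = b**3/2 (Z(b) = (b*b**2)/2 = b**3/2)
1311/Z(71) = 1311/(((1/2)*71**3)) = 1311/(((1/2)*357911)) = 1311/(357911/2) = 1311*(2/357911) = 2622/357911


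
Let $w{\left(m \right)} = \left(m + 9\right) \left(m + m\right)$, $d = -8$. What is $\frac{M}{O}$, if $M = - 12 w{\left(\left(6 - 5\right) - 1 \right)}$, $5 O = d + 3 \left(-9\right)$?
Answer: $0$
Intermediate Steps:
$w{\left(m \right)} = 2 m \left(9 + m\right)$ ($w{\left(m \right)} = \left(9 + m\right) 2 m = 2 m \left(9 + m\right)$)
$O = -7$ ($O = \frac{-8 + 3 \left(-9\right)}{5} = \frac{-8 - 27}{5} = \frac{1}{5} \left(-35\right) = -7$)
$M = 0$ ($M = - 12 \cdot 2 \left(\left(6 - 5\right) - 1\right) \left(9 + \left(\left(6 - 5\right) - 1\right)\right) = - 12 \cdot 2 \left(1 - 1\right) \left(9 + \left(1 - 1\right)\right) = - 12 \cdot 2 \cdot 0 \left(9 + 0\right) = - 12 \cdot 2 \cdot 0 \cdot 9 = \left(-12\right) 0 = 0$)
$\frac{M}{O} = \frac{0}{-7} = 0 \left(- \frac{1}{7}\right) = 0$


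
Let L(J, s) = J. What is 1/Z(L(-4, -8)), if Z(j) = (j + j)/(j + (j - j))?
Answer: ½ ≈ 0.50000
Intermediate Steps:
Z(j) = 2 (Z(j) = (2*j)/(j + 0) = (2*j)/j = 2)
1/Z(L(-4, -8)) = 1/2 = ½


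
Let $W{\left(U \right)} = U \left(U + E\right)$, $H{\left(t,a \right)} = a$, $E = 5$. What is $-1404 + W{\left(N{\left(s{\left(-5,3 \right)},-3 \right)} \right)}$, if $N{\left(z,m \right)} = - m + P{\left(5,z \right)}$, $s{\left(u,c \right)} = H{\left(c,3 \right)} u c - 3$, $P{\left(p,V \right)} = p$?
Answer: $-1300$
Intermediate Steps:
$s{\left(u,c \right)} = -3 + 3 c u$ ($s{\left(u,c \right)} = 3 u c - 3 = 3 c u - 3 = -3 + 3 c u$)
$N{\left(z,m \right)} = 5 - m$ ($N{\left(z,m \right)} = - m + 5 = 5 - m$)
$W{\left(U \right)} = U \left(5 + U\right)$ ($W{\left(U \right)} = U \left(U + 5\right) = U \left(5 + U\right)$)
$-1404 + W{\left(N{\left(s{\left(-5,3 \right)},-3 \right)} \right)} = -1404 + \left(5 - -3\right) \left(5 + \left(5 - -3\right)\right) = -1404 + \left(5 + 3\right) \left(5 + \left(5 + 3\right)\right) = -1404 + 8 \left(5 + 8\right) = -1404 + 8 \cdot 13 = -1404 + 104 = -1300$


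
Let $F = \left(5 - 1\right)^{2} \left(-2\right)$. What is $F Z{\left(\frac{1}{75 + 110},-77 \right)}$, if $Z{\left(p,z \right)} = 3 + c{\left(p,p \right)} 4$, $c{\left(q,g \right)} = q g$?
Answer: $- \frac{3285728}{34225} \approx -96.004$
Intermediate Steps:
$c{\left(q,g \right)} = g q$
$F = -32$ ($F = 4^{2} \left(-2\right) = 16 \left(-2\right) = -32$)
$Z{\left(p,z \right)} = 3 + 4 p^{2}$ ($Z{\left(p,z \right)} = 3 + p p 4 = 3 + p^{2} \cdot 4 = 3 + 4 p^{2}$)
$F Z{\left(\frac{1}{75 + 110},-77 \right)} = - 32 \left(3 + 4 \left(\frac{1}{75 + 110}\right)^{2}\right) = - 32 \left(3 + 4 \left(\frac{1}{185}\right)^{2}\right) = - 32 \left(3 + \frac{4}{34225}\right) = \left(-32\right) \frac{102679}{34225} = - \frac{3285728}{34225}$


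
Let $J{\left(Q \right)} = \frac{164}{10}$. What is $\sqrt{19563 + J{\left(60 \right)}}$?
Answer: $\frac{\sqrt{489485}}{5} \approx 139.93$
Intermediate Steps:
$J{\left(Q \right)} = \frac{82}{5}$ ($J{\left(Q \right)} = 164 \cdot \frac{1}{10} = \frac{82}{5}$)
$\sqrt{19563 + J{\left(60 \right)}} = \sqrt{19563 + \frac{82}{5}} = \sqrt{\frac{97897}{5}} = \frac{\sqrt{489485}}{5}$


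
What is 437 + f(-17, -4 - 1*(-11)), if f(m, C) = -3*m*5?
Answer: 692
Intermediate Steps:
f(m, C) = -15*m
437 + f(-17, -4 - 1*(-11)) = 437 - 15*(-17) = 437 + 255 = 692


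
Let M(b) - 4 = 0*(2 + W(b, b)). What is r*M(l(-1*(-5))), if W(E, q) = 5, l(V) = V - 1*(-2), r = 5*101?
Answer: 2020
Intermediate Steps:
r = 505
l(V) = 2 + V (l(V) = V + 2 = 2 + V)
M(b) = 4 (M(b) = 4 + 0*(2 + 5) = 4 + 0*7 = 4 + 0 = 4)
r*M(l(-1*(-5))) = 505*4 = 2020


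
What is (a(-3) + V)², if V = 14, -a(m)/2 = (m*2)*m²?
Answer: 14884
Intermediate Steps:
a(m) = -4*m³ (a(m) = -2*m*2*m² = -2*2*m*m² = -4*m³)
(a(-3) + V)² = (-4*(-3)³ + 14)² = (-4*(-27) + 14)² = (108 + 14)² = 122² = 14884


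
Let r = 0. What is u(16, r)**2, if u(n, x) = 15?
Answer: 225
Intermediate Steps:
u(16, r)**2 = 15**2 = 225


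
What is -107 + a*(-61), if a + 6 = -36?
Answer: 2455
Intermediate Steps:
a = -42 (a = -6 - 36 = -42)
-107 + a*(-61) = -107 - 42*(-61) = -107 + 2562 = 2455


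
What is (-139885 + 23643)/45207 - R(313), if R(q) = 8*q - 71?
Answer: -110104873/45207 ≈ -2435.6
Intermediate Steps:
R(q) = -71 + 8*q
(-139885 + 23643)/45207 - R(313) = (-139885 + 23643)/45207 - (-71 + 8*313) = -116242*1/45207 - (-71 + 2504) = -116242/45207 - 1*2433 = -116242/45207 - 2433 = -110104873/45207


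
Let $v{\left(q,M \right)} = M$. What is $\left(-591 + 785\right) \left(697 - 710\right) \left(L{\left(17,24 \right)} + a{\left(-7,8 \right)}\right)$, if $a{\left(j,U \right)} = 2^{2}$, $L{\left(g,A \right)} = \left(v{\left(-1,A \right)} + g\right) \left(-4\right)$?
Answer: $403520$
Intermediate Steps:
$L{\left(g,A \right)} = - 4 A - 4 g$ ($L{\left(g,A \right)} = \left(A + g\right) \left(-4\right) = - 4 A - 4 g$)
$a{\left(j,U \right)} = 4$
$\left(-591 + 785\right) \left(697 - 710\right) \left(L{\left(17,24 \right)} + a{\left(-7,8 \right)}\right) = \left(-591 + 785\right) \left(697 - 710\right) \left(\left(\left(-4\right) 24 - 68\right) + 4\right) = 194 \left(-13\right) \left(\left(-96 - 68\right) + 4\right) = - 2522 \left(-164 + 4\right) = \left(-2522\right) \left(-160\right) = 403520$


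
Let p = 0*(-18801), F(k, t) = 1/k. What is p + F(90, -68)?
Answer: 1/90 ≈ 0.011111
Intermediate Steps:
p = 0
p + F(90, -68) = 0 + 1/90 = 1/90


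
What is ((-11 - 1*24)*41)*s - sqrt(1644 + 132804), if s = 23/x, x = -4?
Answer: 33005/4 - 4*sqrt(8403) ≈ 7884.6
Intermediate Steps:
s = -23/4 (s = 23/(-4) = 23*(-1/4) = -23/4 ≈ -5.7500)
((-11 - 1*24)*41)*s - sqrt(1644 + 132804) = ((-11 - 1*24)*41)*(-23/4) - sqrt(1644 + 132804) = ((-11 - 24)*41)*(-23/4) - sqrt(134448) = -35*41*(-23/4) - 4*sqrt(8403) = -1435*(-23/4) - 4*sqrt(8403) = 33005/4 - 4*sqrt(8403)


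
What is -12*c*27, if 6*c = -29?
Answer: 1566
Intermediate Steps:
c = -29/6 (c = (⅙)*(-29) = -29/6 ≈ -4.8333)
-12*c*27 = -12*(-29/6)*27 = 58*27 = 1566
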